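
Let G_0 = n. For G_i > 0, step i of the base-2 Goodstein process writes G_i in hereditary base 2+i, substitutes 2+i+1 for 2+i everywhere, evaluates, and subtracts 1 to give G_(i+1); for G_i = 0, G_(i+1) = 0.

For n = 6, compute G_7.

332147

step 0: 6 = 2^2 + 2; sub 3 for 2: 3^3 + 3; = 30; G_1 = 30−1 = 29
step 1: 29 = 3^3 + 2; sub 4 for 3: 4^4 + 2; = 258; G_2 = 258−1 = 257
step 2: 257 = 4^4 + 1; sub 5 for 4: 5^5 + 1; = 3126; G_3 = 3126−1 = 3125
step 3: 3125 = 5^5; sub 6 for 5: 6^6; = 46656; G_4 = 46656−1 = 46655
step 4: 46655 = 5·6^5 + 5·6^4 + 5·6^3 + 5·6^2 + 5·6 + 5; sub 7 for 6: 5·7^5 + 5·7^4 + 5·7^3 + 5·7^2 + 5·7 + 5; = 98040; G_5 = 98040−1 = 98039
step 5: 98039 = 5·7^5 + 5·7^4 + 5·7^3 + 5·7^2 + 5·7 + 4; sub 8 for 7: 5·8^5 + 5·8^4 + 5·8^3 + 5·8^2 + 5·8 + 4; = 187244; G_6 = 187244−1 = 187243
step 6: 187243 = 5·8^5 + 5·8^4 + 5·8^3 + 5·8^2 + 5·8 + 3; sub 9 for 8: 5·9^5 + 5·9^4 + 5·9^3 + 5·9^2 + 5·9 + 3; = 332148; G_7 = 332148−1 = 332147
step 7: 332147 = 5·9^5 + 5·9^4 + 5·9^3 + 5·9^2 + 5·9 + 2; sub 10 for 9: 5·10^5 + 5·10^4 + 5·10^3 + 5·10^2 + 5·10 + 2; = 555552; G_8 = 555552−1 = 555551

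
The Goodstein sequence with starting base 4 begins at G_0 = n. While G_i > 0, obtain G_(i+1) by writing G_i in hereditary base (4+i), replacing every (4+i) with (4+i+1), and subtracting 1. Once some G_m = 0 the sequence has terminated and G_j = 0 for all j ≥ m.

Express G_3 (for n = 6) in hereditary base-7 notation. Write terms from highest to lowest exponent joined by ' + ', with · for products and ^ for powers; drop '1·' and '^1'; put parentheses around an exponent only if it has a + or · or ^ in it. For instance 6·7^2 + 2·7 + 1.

G_0=6  [base 4] 4 + 2  →[4↦5]→  5 + 2 = 7  −1 ⇒ G_1=6
G_1=6  [base 5] 5 + 1  →[5↦6]→  6 + 1 = 7  −1 ⇒ G_2=6
G_2=6  [base 6] 6  →[6↦7]→  7 = 7  −1 ⇒ G_3=6
G_3=6  [base 7] 6  →[7↦8]→  6 = 6  −1 ⇒ G_4=5

6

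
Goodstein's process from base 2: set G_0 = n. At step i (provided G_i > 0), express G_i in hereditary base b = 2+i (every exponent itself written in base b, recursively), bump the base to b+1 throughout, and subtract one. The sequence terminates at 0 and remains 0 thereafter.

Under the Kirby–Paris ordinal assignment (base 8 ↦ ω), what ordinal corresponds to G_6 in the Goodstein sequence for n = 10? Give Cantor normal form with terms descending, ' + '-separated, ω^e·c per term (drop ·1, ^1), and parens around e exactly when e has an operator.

G_0=10  [base 2] 2^(2 + 1) + 2  →[2↦3]→  3^(3 + 1) + 3 = 84  −1 ⇒ G_1=83
G_1=83  [base 3] 3^(3 + 1) + 2  →[3↦4]→  4^(4 + 1) + 2 = 1026  −1 ⇒ G_2=1025
G_2=1025  [base 4] 4^(4 + 1) + 1  →[4↦5]→  5^(5 + 1) + 1 = 15626  −1 ⇒ G_3=15625
G_3=15625  [base 5] 5^(5 + 1)  →[5↦6]→  6^(6 + 1) = 279936  −1 ⇒ G_4=279935
G_4=279935  [base 6] 5·6^6 + 5·6^5 + 5·6^4 + 5·6^3 + 5·6^2 + 5·6 + 5  →[6↦7]→  5·7^7 + 5·7^5 + 5·7^4 + 5·7^3 + 5·7^2 + 5·7 + 5 = 4215755  −1 ⇒ G_5=4215754
G_5=4215754  [base 7] 5·7^7 + 5·7^5 + 5·7^4 + 5·7^3 + 5·7^2 + 5·7 + 4  →[7↦8]→  5·8^8 + 5·8^5 + 5·8^4 + 5·8^3 + 5·8^2 + 5·8 + 4 = 84073324  −1 ⇒ G_6=84073323

ω^ω·5 + ω^5·5 + ω^4·5 + ω^3·5 + ω^2·5 + ω·5 + 3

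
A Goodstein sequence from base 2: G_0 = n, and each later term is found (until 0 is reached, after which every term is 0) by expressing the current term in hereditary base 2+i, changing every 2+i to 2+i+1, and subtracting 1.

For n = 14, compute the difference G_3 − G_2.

base 2: 14 = 2^(2 + 1) + 2^2 + 2; at 3: 3^(3 + 1) + 3^3 + 3 = 111; next = 110
base 3: 110 = 3^(3 + 1) + 3^3 + 2; at 4: 4^(4 + 1) + 4^4 + 2 = 1282; next = 1281
base 4: 1281 = 4^(4 + 1) + 4^4 + 1; at 5: 5^(5 + 1) + 5^5 + 1 = 18751; next = 18750

17469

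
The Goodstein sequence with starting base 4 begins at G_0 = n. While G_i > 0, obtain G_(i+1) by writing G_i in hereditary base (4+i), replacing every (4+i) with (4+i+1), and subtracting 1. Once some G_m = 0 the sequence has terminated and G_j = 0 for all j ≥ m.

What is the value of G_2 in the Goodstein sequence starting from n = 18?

36

[0] 18 ≡ 4^2 + 2 (base 4). Lift 5: 27. −1: 26.
[1] 26 ≡ 5^2 + 1 (base 5). Lift 6: 37. −1: 36.
[2] 36 ≡ 6^2 (base 6). Lift 7: 49. −1: 48.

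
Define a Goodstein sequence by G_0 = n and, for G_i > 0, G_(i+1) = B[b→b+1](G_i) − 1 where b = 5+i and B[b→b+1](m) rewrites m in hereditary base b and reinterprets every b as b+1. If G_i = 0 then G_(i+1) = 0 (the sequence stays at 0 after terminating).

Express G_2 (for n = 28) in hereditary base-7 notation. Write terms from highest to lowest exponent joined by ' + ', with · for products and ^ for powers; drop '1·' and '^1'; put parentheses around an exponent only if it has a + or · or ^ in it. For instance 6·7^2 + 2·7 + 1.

G_0=28  [base 5] 5^2 + 3  →[5↦6]→  6^2 + 3 = 39  −1 ⇒ G_1=38
G_1=38  [base 6] 6^2 + 2  →[6↦7]→  7^2 + 2 = 51  −1 ⇒ G_2=50

7^2 + 1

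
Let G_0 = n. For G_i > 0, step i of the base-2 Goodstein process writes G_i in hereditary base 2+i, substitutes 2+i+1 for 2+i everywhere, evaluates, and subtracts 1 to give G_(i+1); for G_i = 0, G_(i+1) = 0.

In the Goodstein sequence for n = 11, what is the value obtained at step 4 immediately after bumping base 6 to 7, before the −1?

5764802

G_0 = 11. HB_2(11) = 2^(2 + 1) + 2 + 1. Bump = 85. G_1 = 84.
G_1 = 84. HB_3(84) = 3^(3 + 1) + 3. Bump = 1028. G_2 = 1027.
G_2 = 1027. HB_4(1027) = 4^(4 + 1) + 3. Bump = 15628. G_3 = 15627.
G_3 = 15627. HB_5(15627) = 5^(5 + 1) + 2. Bump = 279938. G_4 = 279937.
G_4 = 279937. HB_6(279937) = 6^(6 + 1) + 1. Bump = 5764802. G_5 = 5764801.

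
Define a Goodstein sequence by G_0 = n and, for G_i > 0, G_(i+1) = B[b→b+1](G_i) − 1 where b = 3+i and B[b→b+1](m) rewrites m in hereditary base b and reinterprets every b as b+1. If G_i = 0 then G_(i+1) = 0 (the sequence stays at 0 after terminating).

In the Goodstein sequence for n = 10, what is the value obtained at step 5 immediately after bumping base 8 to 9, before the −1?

[0] 10 ≡ 3^2 + 1 (base 3). Lift 4: 17. −1: 16.
[1] 16 ≡ 4^2 (base 4). Lift 5: 25. −1: 24.
[2] 24 ≡ 4·5 + 4 (base 5). Lift 6: 28. −1: 27.
[3] 27 ≡ 4·6 + 3 (base 6). Lift 7: 31. −1: 30.
[4] 30 ≡ 4·7 + 2 (base 7). Lift 8: 34. −1: 33.

37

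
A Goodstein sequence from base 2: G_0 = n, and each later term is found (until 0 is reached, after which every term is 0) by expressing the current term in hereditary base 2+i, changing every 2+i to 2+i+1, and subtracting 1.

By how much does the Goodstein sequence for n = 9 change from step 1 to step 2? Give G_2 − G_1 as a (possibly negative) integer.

942

(0) 9|_2 = 2^(2 + 1) + 1 ↦ 3^(3 + 1) + 1|_3 = 82 ⇒ 81
(1) 81|_3 = 3^(3 + 1) ↦ 4^(4 + 1)|_4 = 1024 ⇒ 1023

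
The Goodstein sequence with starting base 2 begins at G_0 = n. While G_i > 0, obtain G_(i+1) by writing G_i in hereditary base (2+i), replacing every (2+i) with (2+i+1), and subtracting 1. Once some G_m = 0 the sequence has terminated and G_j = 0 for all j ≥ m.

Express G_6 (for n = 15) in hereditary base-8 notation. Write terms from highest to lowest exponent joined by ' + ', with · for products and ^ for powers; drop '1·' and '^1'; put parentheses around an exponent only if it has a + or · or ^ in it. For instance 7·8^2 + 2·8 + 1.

8^(8 + 1) + 7·8^7 + 7·8^6 + 7·8^5 + 7·8^4 + 7·8^3 + 7·8^2 + 7·8 + 7

G_0 = 15. HB_2(15) = 2^(2 + 1) + 2^2 + 2 + 1. Bump = 112. G_1 = 111.
G_1 = 111. HB_3(111) = 3^(3 + 1) + 3^3 + 3. Bump = 1284. G_2 = 1283.
G_2 = 1283. HB_4(1283) = 4^(4 + 1) + 4^4 + 3. Bump = 18753. G_3 = 18752.
G_3 = 18752. HB_5(18752) = 5^(5 + 1) + 5^5 + 2. Bump = 326594. G_4 = 326593.
G_4 = 326593. HB_6(326593) = 6^(6 + 1) + 6^6 + 1. Bump = 6588345. G_5 = 6588344.
G_5 = 6588344. HB_7(6588344) = 7^(7 + 1) + 7^7. Bump = 150994944. G_6 = 150994943.
G_6 = 150994943. HB_8(150994943) = 8^(8 + 1) + 7·8^7 + 7·8^6 + 7·8^5 + 7·8^4 + 7·8^3 + 7·8^2 + 7·8 + 7. Bump = 3524450281. G_7 = 3524450280.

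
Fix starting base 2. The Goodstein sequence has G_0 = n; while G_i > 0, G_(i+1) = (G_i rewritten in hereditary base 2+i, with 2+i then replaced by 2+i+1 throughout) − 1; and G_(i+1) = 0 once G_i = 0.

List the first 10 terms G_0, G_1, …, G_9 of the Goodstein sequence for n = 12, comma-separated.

12, 107, 1065, 15685, 280019, 5764910, 134217867, 3486784574, 100000000211, 3138428376974

base 2: 12 = 2^(2 + 1) + 2^2; at 3: 3^(3 + 1) + 3^3 = 108; next = 107
base 3: 107 = 3^(3 + 1) + 2·3^2 + 2·3 + 2; at 4: 4^(4 + 1) + 2·4^2 + 2·4 + 2 = 1066; next = 1065
base 4: 1065 = 4^(4 + 1) + 2·4^2 + 2·4 + 1; at 5: 5^(5 + 1) + 2·5^2 + 2·5 + 1 = 15686; next = 15685
base 5: 15685 = 5^(5 + 1) + 2·5^2 + 2·5; at 6: 6^(6 + 1) + 2·6^2 + 2·6 = 280020; next = 280019
base 6: 280019 = 6^(6 + 1) + 2·6^2 + 6 + 5; at 7: 7^(7 + 1) + 2·7^2 + 7 + 5 = 5764911; next = 5764910
base 7: 5764910 = 7^(7 + 1) + 2·7^2 + 7 + 4; at 8: 8^(8 + 1) + 2·8^2 + 8 + 4 = 134217868; next = 134217867
base 8: 134217867 = 8^(8 + 1) + 2·8^2 + 8 + 3; at 9: 9^(9 + 1) + 2·9^2 + 9 + 3 = 3486784575; next = 3486784574
base 9: 3486784574 = 9^(9 + 1) + 2·9^2 + 9 + 2; at 10: 10^(10 + 1) + 2·10^2 + 10 + 2 = 100000000212; next = 100000000211
base 10: 100000000211 = 10^(10 + 1) + 2·10^2 + 10 + 1; at 11: 11^(11 + 1) + 2·11^2 + 11 + 1 = 3138428376975; next = 3138428376974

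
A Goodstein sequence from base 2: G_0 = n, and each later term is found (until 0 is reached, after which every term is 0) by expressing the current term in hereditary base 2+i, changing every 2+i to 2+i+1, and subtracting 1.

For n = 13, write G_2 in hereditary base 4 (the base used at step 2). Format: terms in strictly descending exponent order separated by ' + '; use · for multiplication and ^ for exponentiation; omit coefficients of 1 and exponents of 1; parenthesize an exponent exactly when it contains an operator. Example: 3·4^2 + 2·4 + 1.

4^(4 + 1) + 3·4^3 + 3·4^2 + 3·4 + 3

(0) 13|_2 = 2^(2 + 1) + 2^2 + 1 ↦ 3^(3 + 1) + 3^3 + 1|_3 = 109 ⇒ 108
(1) 108|_3 = 3^(3 + 1) + 3^3 ↦ 4^(4 + 1) + 4^4|_4 = 1280 ⇒ 1279
(2) 1279|_4 = 4^(4 + 1) + 3·4^3 + 3·4^2 + 3·4 + 3 ↦ 5^(5 + 1) + 3·5^3 + 3·5^2 + 3·5 + 3|_5 = 16093 ⇒ 16092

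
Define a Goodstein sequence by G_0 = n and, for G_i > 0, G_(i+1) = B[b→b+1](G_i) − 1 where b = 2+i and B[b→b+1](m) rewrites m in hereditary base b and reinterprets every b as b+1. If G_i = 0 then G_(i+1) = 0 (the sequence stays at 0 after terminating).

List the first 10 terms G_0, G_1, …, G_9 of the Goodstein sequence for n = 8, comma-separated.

i=0: 8 = 2^(2 + 1) (b=2); 2→3: 3^(3 + 1) = 81; 81−1 = 80
i=1: 80 = 2·3^3 + 2·3^2 + 2·3 + 2 (b=3); 3→4: 2·4^4 + 2·4^2 + 2·4 + 2 = 554; 554−1 = 553
i=2: 553 = 2·4^4 + 2·4^2 + 2·4 + 1 (b=4); 4→5: 2·5^5 + 2·5^2 + 2·5 + 1 = 6311; 6311−1 = 6310
i=3: 6310 = 2·5^5 + 2·5^2 + 2·5 (b=5); 5→6: 2·6^6 + 2·6^2 + 2·6 = 93396; 93396−1 = 93395
i=4: 93395 = 2·6^6 + 2·6^2 + 6 + 5 (b=6); 6→7: 2·7^7 + 2·7^2 + 7 + 5 = 1647196; 1647196−1 = 1647195
i=5: 1647195 = 2·7^7 + 2·7^2 + 7 + 4 (b=7); 7→8: 2·8^8 + 2·8^2 + 8 + 4 = 33554572; 33554572−1 = 33554571
i=6: 33554571 = 2·8^8 + 2·8^2 + 8 + 3 (b=8); 8→9: 2·9^9 + 2·9^2 + 9 + 3 = 774841152; 774841152−1 = 774841151
i=7: 774841151 = 2·9^9 + 2·9^2 + 9 + 2 (b=9); 9→10: 2·10^10 + 2·10^2 + 10 + 2 = 20000000212; 20000000212−1 = 20000000211
i=8: 20000000211 = 2·10^10 + 2·10^2 + 10 + 1 (b=10); 10→11: 2·11^11 + 2·11^2 + 11 + 1 = 570623341476; 570623341476−1 = 570623341475

8, 80, 553, 6310, 93395, 1647195, 33554571, 774841151, 20000000211, 570623341475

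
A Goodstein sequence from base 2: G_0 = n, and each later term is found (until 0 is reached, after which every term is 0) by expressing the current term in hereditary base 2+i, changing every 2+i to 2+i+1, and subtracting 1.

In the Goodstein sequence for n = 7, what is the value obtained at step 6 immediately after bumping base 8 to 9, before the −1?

37665880

base 2: 7 = 2^2 + 2 + 1; at 3: 3^3 + 3 + 1 = 31; next = 30
base 3: 30 = 3^3 + 3; at 4: 4^4 + 4 = 260; next = 259
base 4: 259 = 4^4 + 3; at 5: 5^5 + 3 = 3128; next = 3127
base 5: 3127 = 5^5 + 2; at 6: 6^6 + 2 = 46658; next = 46657
base 6: 46657 = 6^6 + 1; at 7: 7^7 + 1 = 823544; next = 823543
base 7: 823543 = 7^7; at 8: 8^8 = 16777216; next = 16777215
base 8: 16777215 = 7·8^7 + 7·8^6 + 7·8^5 + 7·8^4 + 7·8^3 + 7·8^2 + 7·8 + 7; at 9: 7·9^7 + 7·9^6 + 7·9^5 + 7·9^4 + 7·9^3 + 7·9^2 + 7·9 + 7 = 37665880; next = 37665879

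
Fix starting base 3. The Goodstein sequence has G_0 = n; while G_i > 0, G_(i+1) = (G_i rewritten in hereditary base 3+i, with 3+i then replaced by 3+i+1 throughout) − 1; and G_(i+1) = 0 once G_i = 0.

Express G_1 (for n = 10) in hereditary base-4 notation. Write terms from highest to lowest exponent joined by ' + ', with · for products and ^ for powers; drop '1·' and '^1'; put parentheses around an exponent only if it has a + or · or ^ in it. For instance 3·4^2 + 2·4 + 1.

G_0=10  [base 3] 3^2 + 1  →[3↦4]→  4^2 + 1 = 17  −1 ⇒ G_1=16
G_1=16  [base 4] 4^2  →[4↦5]→  5^2 = 25  −1 ⇒ G_2=24

4^2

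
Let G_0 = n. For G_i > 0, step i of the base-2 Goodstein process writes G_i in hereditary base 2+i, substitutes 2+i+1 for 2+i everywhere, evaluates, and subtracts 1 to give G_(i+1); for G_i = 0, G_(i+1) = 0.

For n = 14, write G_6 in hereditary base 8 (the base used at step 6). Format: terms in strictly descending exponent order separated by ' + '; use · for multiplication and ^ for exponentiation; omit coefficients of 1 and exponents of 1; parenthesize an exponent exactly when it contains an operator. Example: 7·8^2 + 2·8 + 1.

[0] 14 ≡ 2^(2 + 1) + 2^2 + 2 (base 2). Lift 3: 111. −1: 110.
[1] 110 ≡ 3^(3 + 1) + 3^3 + 2 (base 3). Lift 4: 1282. −1: 1281.
[2] 1281 ≡ 4^(4 + 1) + 4^4 + 1 (base 4). Lift 5: 18751. −1: 18750.
[3] 18750 ≡ 5^(5 + 1) + 5^5 (base 5). Lift 6: 326592. −1: 326591.
[4] 326591 ≡ 6^(6 + 1) + 5·6^5 + 5·6^4 + 5·6^3 + 5·6^2 + 5·6 + 5 (base 6). Lift 7: 5862841. −1: 5862840.
[5] 5862840 ≡ 7^(7 + 1) + 5·7^5 + 5·7^4 + 5·7^3 + 5·7^2 + 5·7 + 4 (base 7). Lift 8: 134404972. −1: 134404971.
[6] 134404971 ≡ 8^(8 + 1) + 5·8^5 + 5·8^4 + 5·8^3 + 5·8^2 + 5·8 + 3 (base 8). Lift 9: 3487116549. −1: 3487116548.

8^(8 + 1) + 5·8^5 + 5·8^4 + 5·8^3 + 5·8^2 + 5·8 + 3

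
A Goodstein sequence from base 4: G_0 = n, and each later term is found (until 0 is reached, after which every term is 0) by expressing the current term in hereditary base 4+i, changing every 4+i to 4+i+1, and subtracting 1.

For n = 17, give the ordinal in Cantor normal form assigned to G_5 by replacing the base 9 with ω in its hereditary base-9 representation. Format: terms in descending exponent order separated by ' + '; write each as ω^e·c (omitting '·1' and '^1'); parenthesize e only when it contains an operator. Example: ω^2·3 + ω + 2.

[0] 17 ≡ 4^2 + 1 (base 4). Lift 5: 26. −1: 25.
[1] 25 ≡ 5^2 (base 5). Lift 6: 36. −1: 35.
[2] 35 ≡ 5·6 + 5 (base 6). Lift 7: 40. −1: 39.
[3] 39 ≡ 5·7 + 4 (base 7). Lift 8: 44. −1: 43.
[4] 43 ≡ 5·8 + 3 (base 8). Lift 9: 48. −1: 47.
[5] 47 ≡ 5·9 + 2 (base 9). Lift 10: 52. −1: 51.

ω·5 + 2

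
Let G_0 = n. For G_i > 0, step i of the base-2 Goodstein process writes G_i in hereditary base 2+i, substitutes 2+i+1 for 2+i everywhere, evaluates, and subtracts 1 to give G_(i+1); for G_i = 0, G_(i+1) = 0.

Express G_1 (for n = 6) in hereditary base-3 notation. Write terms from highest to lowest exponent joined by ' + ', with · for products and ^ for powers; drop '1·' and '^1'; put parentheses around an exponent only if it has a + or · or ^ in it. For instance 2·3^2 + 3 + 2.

G_0=6  [base 2] 2^2 + 2  →[2↦3]→  3^3 + 3 = 30  −1 ⇒ G_1=29
G_1=29  [base 3] 3^3 + 2  →[3↦4]→  4^4 + 2 = 258  −1 ⇒ G_2=257

3^3 + 2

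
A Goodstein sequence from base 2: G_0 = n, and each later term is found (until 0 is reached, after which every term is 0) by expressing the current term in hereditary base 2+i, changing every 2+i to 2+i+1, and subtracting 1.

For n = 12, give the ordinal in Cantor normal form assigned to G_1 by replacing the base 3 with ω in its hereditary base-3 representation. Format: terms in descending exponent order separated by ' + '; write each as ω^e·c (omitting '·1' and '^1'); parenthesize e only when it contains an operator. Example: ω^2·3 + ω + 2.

ω^(ω + 1) + ω^2·2 + ω·2 + 2

G_0 = 12. HB_2(12) = 2^(2 + 1) + 2^2. Bump = 108. G_1 = 107.
G_1 = 107. HB_3(107) = 3^(3 + 1) + 2·3^2 + 2·3 + 2. Bump = 1066. G_2 = 1065.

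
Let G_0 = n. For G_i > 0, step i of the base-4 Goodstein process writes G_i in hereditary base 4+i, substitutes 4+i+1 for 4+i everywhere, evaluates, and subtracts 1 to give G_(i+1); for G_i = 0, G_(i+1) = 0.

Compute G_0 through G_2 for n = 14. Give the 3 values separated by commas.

14 —HB4→ 3·4 + 2 —bump→ 3·5 + 2 = 17 —(−1)→ 16
16 —HB5→ 3·5 + 1 —bump→ 3·6 + 1 = 19 —(−1)→ 18

14, 16, 18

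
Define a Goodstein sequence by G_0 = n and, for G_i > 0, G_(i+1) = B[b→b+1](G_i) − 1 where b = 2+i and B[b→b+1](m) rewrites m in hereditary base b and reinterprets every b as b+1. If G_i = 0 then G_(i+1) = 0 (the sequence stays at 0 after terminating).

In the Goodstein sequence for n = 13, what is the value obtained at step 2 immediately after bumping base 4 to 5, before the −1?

13 —HB2→ 2^(2 + 1) + 2^2 + 1 —bump→ 3^(3 + 1) + 3^3 + 1 = 109 —(−1)→ 108
108 —HB3→ 3^(3 + 1) + 3^3 —bump→ 4^(4 + 1) + 4^4 = 1280 —(−1)→ 1279
1279 —HB4→ 4^(4 + 1) + 3·4^3 + 3·4^2 + 3·4 + 3 —bump→ 5^(5 + 1) + 3·5^3 + 3·5^2 + 3·5 + 3 = 16093 —(−1)→ 16092

16093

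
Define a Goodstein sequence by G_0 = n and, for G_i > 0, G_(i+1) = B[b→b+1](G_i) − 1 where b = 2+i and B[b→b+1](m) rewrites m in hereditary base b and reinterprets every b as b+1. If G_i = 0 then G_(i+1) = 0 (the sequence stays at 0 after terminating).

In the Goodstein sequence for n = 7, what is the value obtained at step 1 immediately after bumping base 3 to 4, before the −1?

step 0: 7 = 2^2 + 2 + 1; sub 3 for 2: 3^3 + 3 + 1; = 31; G_1 = 31−1 = 30
step 1: 30 = 3^3 + 3; sub 4 for 3: 4^4 + 4; = 260; G_2 = 260−1 = 259

260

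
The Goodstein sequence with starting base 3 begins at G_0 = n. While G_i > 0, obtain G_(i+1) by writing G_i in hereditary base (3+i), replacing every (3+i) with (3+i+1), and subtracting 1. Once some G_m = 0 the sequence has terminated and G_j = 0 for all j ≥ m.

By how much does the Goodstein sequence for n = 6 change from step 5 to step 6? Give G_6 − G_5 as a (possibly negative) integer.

i=0: 6 = 2·3 (b=3); 3→4: 2·4 = 8; 8−1 = 7
i=1: 7 = 4 + 3 (b=4); 4→5: 5 + 3 = 8; 8−1 = 7
i=2: 7 = 5 + 2 (b=5); 5→6: 6 + 2 = 8; 8−1 = 7
i=3: 7 = 6 + 1 (b=6); 6→7: 7 + 1 = 8; 8−1 = 7
i=4: 7 = 7 (b=7); 7→8: 8 = 8; 8−1 = 7
i=5: 7 = 7 (b=8); 8→9: 7 = 7; 7−1 = 6

-1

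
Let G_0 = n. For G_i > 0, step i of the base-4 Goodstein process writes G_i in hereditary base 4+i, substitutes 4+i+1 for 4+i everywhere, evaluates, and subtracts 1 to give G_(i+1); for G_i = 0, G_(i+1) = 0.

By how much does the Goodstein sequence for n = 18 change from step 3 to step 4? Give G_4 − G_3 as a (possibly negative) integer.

5

i=0: 18 = 4^2 + 2 (b=4); 4→5: 5^2 + 2 = 27; 27−1 = 26
i=1: 26 = 5^2 + 1 (b=5); 5→6: 6^2 + 1 = 37; 37−1 = 36
i=2: 36 = 6^2 (b=6); 6→7: 7^2 = 49; 49−1 = 48
i=3: 48 = 6·7 + 6 (b=7); 7→8: 6·8 + 6 = 54; 54−1 = 53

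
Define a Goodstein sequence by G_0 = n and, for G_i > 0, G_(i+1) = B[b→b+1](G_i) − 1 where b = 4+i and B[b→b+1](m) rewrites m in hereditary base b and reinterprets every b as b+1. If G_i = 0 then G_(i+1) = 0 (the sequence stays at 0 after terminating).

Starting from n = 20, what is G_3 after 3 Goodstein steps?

20 —HB4→ 4^2 + 4 —bump→ 5^2 + 5 = 30 —(−1)→ 29
29 —HB5→ 5^2 + 4 —bump→ 6^2 + 4 = 40 —(−1)→ 39
39 —HB6→ 6^2 + 3 —bump→ 7^2 + 3 = 52 —(−1)→ 51
51 —HB7→ 7^2 + 2 —bump→ 8^2 + 2 = 66 —(−1)→ 65

51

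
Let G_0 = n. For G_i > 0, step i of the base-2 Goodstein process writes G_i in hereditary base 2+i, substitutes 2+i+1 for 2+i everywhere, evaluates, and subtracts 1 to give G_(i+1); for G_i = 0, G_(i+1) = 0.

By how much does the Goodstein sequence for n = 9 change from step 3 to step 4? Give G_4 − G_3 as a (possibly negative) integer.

G_0 = 9. HB_2(9) = 2^(2 + 1) + 1. Bump = 82. G_1 = 81.
G_1 = 81. HB_3(81) = 3^(3 + 1). Bump = 1024. G_2 = 1023.
G_2 = 1023. HB_4(1023) = 3·4^4 + 3·4^3 + 3·4^2 + 3·4 + 3. Bump = 9843. G_3 = 9842.
G_3 = 9842. HB_5(9842) = 3·5^5 + 3·5^3 + 3·5^2 + 3·5 + 2. Bump = 140744. G_4 = 140743.

130901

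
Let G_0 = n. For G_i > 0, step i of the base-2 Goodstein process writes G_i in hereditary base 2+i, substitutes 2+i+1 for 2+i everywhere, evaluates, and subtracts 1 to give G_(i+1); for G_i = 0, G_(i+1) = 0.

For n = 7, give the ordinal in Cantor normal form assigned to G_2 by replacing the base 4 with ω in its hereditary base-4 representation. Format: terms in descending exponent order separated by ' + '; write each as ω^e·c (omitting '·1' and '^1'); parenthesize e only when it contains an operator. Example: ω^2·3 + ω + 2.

ω^ω + 3

[0] 7 ≡ 2^2 + 2 + 1 (base 2). Lift 3: 31. −1: 30.
[1] 30 ≡ 3^3 + 3 (base 3). Lift 4: 260. −1: 259.
[2] 259 ≡ 4^4 + 3 (base 4). Lift 5: 3128. −1: 3127.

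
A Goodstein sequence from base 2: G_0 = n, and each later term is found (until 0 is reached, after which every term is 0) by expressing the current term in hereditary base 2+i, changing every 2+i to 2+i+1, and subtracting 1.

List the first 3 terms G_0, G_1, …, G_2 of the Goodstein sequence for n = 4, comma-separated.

G_0 = 4. HB_2(4) = 2^2. Bump = 27. G_1 = 26.
G_1 = 26. HB_3(26) = 2·3^2 + 2·3 + 2. Bump = 42. G_2 = 41.

4, 26, 41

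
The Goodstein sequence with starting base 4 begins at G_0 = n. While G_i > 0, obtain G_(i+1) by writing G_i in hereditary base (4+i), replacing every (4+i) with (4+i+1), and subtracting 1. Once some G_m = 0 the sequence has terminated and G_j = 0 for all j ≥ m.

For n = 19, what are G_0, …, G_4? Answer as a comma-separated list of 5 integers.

19, 27, 37, 49, 63

i=0: 19 = 4^2 + 3 (b=4); 4→5: 5^2 + 3 = 28; 28−1 = 27
i=1: 27 = 5^2 + 2 (b=5); 5→6: 6^2 + 2 = 38; 38−1 = 37
i=2: 37 = 6^2 + 1 (b=6); 6→7: 7^2 + 1 = 50; 50−1 = 49
i=3: 49 = 7^2 (b=7); 7→8: 8^2 = 64; 64−1 = 63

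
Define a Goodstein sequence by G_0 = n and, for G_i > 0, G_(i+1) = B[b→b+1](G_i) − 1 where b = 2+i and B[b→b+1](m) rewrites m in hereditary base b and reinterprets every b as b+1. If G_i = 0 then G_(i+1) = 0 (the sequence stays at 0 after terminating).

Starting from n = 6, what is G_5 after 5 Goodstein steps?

98039

[0] 6 ≡ 2^2 + 2 (base 2). Lift 3: 30. −1: 29.
[1] 29 ≡ 3^3 + 2 (base 3). Lift 4: 258. −1: 257.
[2] 257 ≡ 4^4 + 1 (base 4). Lift 5: 3126. −1: 3125.
[3] 3125 ≡ 5^5 (base 5). Lift 6: 46656. −1: 46655.
[4] 46655 ≡ 5·6^5 + 5·6^4 + 5·6^3 + 5·6^2 + 5·6 + 5 (base 6). Lift 7: 98040. −1: 98039.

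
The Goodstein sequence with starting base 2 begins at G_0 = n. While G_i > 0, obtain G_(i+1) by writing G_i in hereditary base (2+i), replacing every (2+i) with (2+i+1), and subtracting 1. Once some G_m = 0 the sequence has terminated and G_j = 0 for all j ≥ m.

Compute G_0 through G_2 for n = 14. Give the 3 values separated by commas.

14 —HB2→ 2^(2 + 1) + 2^2 + 2 —bump→ 3^(3 + 1) + 3^3 + 3 = 111 —(−1)→ 110
110 —HB3→ 3^(3 + 1) + 3^3 + 2 —bump→ 4^(4 + 1) + 4^4 + 2 = 1282 —(−1)→ 1281

14, 110, 1281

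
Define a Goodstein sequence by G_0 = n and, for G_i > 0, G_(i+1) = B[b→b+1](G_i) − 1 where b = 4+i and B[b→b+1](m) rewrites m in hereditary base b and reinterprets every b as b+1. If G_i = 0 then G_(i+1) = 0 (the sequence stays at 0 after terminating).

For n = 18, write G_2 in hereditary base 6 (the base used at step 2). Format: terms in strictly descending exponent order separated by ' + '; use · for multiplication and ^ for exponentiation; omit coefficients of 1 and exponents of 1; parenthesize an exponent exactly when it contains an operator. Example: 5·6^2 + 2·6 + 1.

G_0=18  [base 4] 4^2 + 2  →[4↦5]→  5^2 + 2 = 27  −1 ⇒ G_1=26
G_1=26  [base 5] 5^2 + 1  →[5↦6]→  6^2 + 1 = 37  −1 ⇒ G_2=36
G_2=36  [base 6] 6^2  →[6↦7]→  7^2 = 49  −1 ⇒ G_3=48

6^2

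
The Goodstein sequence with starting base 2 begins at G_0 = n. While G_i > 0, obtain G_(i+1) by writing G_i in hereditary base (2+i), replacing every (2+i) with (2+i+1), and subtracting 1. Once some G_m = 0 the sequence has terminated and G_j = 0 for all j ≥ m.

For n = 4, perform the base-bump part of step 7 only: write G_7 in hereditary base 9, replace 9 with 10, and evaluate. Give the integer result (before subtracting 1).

i=0: 4 = 2^2 (b=2); 2→3: 3^3 = 27; 27−1 = 26
i=1: 26 = 2·3^2 + 2·3 + 2 (b=3); 3→4: 2·4^2 + 2·4 + 2 = 42; 42−1 = 41
i=2: 41 = 2·4^2 + 2·4 + 1 (b=4); 4→5: 2·5^2 + 2·5 + 1 = 61; 61−1 = 60
i=3: 60 = 2·5^2 + 2·5 (b=5); 5→6: 2·6^2 + 2·6 = 84; 84−1 = 83
i=4: 83 = 2·6^2 + 6 + 5 (b=6); 6→7: 2·7^2 + 7 + 5 = 110; 110−1 = 109
i=5: 109 = 2·7^2 + 7 + 4 (b=7); 7→8: 2·8^2 + 8 + 4 = 140; 140−1 = 139
i=6: 139 = 2·8^2 + 8 + 3 (b=8); 8→9: 2·9^2 + 9 + 3 = 174; 174−1 = 173

212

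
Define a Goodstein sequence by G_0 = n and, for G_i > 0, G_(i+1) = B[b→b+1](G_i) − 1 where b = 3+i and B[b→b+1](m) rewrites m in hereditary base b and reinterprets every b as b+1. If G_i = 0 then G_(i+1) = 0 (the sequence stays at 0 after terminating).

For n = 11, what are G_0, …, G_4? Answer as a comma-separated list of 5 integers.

11 —HB3→ 3^2 + 2 —bump→ 4^2 + 2 = 18 —(−1)→ 17
17 —HB4→ 4^2 + 1 —bump→ 5^2 + 1 = 26 —(−1)→ 25
25 —HB5→ 5^2 —bump→ 6^2 = 36 —(−1)→ 35
35 —HB6→ 5·6 + 5 —bump→ 5·7 + 5 = 40 —(−1)→ 39

11, 17, 25, 35, 39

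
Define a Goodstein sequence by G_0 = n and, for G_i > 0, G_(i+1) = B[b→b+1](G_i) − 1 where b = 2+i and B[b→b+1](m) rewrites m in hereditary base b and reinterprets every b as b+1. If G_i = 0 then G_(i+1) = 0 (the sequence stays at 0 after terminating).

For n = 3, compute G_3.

2

[0] 3 ≡ 2 + 1 (base 2). Lift 3: 4. −1: 3.
[1] 3 ≡ 3 (base 3). Lift 4: 4. −1: 3.
[2] 3 ≡ 3 (base 4). Lift 5: 3. −1: 2.
[3] 2 ≡ 2 (base 5). Lift 6: 2. −1: 1.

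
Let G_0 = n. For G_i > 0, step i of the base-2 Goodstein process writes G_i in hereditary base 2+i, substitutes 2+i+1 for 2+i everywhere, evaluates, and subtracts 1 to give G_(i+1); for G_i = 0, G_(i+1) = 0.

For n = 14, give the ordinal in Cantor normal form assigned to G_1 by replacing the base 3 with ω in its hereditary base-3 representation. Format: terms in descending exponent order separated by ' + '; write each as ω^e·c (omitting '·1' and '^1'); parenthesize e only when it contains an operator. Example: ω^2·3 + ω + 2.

ω^(ω + 1) + ω^ω + 2

(0) 14|_2 = 2^(2 + 1) + 2^2 + 2 ↦ 3^(3 + 1) + 3^3 + 3|_3 = 111 ⇒ 110
(1) 110|_3 = 3^(3 + 1) + 3^3 + 2 ↦ 4^(4 + 1) + 4^4 + 2|_4 = 1282 ⇒ 1281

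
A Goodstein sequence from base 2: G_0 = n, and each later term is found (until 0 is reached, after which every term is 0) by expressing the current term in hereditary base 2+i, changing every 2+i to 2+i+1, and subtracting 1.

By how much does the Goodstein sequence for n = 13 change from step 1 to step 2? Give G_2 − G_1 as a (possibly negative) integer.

(0) 13|_2 = 2^(2 + 1) + 2^2 + 1 ↦ 3^(3 + 1) + 3^3 + 1|_3 = 109 ⇒ 108
(1) 108|_3 = 3^(3 + 1) + 3^3 ↦ 4^(4 + 1) + 4^4|_4 = 1280 ⇒ 1279

1171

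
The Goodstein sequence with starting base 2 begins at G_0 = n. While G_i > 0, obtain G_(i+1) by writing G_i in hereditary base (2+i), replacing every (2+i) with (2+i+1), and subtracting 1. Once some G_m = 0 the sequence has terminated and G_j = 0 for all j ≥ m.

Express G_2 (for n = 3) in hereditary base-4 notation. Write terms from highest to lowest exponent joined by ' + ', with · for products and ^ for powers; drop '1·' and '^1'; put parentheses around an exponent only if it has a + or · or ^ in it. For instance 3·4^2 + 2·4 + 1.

step 0: 3 = 2 + 1; sub 3 for 2: 3 + 1; = 4; G_1 = 4−1 = 3
step 1: 3 = 3; sub 4 for 3: 4; = 4; G_2 = 4−1 = 3
step 2: 3 = 3; sub 5 for 4: 3; = 3; G_3 = 3−1 = 2

3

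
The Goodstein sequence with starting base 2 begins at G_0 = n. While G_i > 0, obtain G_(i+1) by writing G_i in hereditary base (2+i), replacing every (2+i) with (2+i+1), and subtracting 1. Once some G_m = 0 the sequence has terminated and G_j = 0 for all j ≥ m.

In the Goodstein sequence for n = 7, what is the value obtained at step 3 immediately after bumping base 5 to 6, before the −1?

G_0 = 7. HB_2(7) = 2^2 + 2 + 1. Bump = 31. G_1 = 30.
G_1 = 30. HB_3(30) = 3^3 + 3. Bump = 260. G_2 = 259.
G_2 = 259. HB_4(259) = 4^4 + 3. Bump = 3128. G_3 = 3127.
G_3 = 3127. HB_5(3127) = 5^5 + 2. Bump = 46658. G_4 = 46657.

46658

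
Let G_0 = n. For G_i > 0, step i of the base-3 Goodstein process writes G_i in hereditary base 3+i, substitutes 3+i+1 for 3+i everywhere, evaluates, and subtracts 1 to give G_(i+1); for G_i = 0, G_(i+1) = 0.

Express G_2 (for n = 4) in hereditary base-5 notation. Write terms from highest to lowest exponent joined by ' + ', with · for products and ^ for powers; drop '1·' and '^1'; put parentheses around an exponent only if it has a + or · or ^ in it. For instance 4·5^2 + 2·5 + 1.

4

base 3: 4 = 3 + 1; at 4: 4 + 1 = 5; next = 4
base 4: 4 = 4; at 5: 5 = 5; next = 4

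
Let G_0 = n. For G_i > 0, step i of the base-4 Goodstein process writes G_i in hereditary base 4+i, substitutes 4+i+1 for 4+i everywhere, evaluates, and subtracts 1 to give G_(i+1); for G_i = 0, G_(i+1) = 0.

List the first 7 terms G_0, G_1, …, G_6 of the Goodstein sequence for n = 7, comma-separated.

step 0: 7 = 4 + 3; sub 5 for 4: 5 + 3; = 8; G_1 = 8−1 = 7
step 1: 7 = 5 + 2; sub 6 for 5: 6 + 2; = 8; G_2 = 8−1 = 7
step 2: 7 = 6 + 1; sub 7 for 6: 7 + 1; = 8; G_3 = 8−1 = 7
step 3: 7 = 7; sub 8 for 7: 8; = 8; G_4 = 8−1 = 7
step 4: 7 = 7; sub 9 for 8: 7; = 7; G_5 = 7−1 = 6
step 5: 6 = 6; sub 10 for 9: 6; = 6; G_6 = 6−1 = 5

7, 7, 7, 7, 7, 6, 5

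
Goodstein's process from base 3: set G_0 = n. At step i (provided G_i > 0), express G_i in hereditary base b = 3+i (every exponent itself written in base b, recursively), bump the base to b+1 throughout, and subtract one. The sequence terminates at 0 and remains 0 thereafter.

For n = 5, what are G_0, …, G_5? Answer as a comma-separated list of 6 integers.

5, 5, 5, 5, 4, 3

base 3: 5 = 3 + 2; at 4: 4 + 2 = 6; next = 5
base 4: 5 = 4 + 1; at 5: 5 + 1 = 6; next = 5
base 5: 5 = 5; at 6: 6 = 6; next = 5
base 6: 5 = 5; at 7: 5 = 5; next = 4
base 7: 4 = 4; at 8: 4 = 4; next = 3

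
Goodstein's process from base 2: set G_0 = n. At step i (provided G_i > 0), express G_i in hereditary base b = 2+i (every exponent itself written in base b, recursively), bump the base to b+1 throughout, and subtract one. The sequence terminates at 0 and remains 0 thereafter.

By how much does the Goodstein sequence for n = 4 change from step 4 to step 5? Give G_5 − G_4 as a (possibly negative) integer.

i=0: 4 = 2^2 (b=2); 2→3: 3^3 = 27; 27−1 = 26
i=1: 26 = 2·3^2 + 2·3 + 2 (b=3); 3→4: 2·4^2 + 2·4 + 2 = 42; 42−1 = 41
i=2: 41 = 2·4^2 + 2·4 + 1 (b=4); 4→5: 2·5^2 + 2·5 + 1 = 61; 61−1 = 60
i=3: 60 = 2·5^2 + 2·5 (b=5); 5→6: 2·6^2 + 2·6 = 84; 84−1 = 83
i=4: 83 = 2·6^2 + 6 + 5 (b=6); 6→7: 2·7^2 + 7 + 5 = 110; 110−1 = 109

26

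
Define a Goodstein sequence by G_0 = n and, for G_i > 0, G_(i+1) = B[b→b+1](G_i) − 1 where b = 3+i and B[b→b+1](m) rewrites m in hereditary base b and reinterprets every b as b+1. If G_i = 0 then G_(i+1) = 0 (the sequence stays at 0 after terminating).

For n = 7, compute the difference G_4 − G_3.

0

(0) 7|_3 = 2·3 + 1 ↦ 2·4 + 1|_4 = 9 ⇒ 8
(1) 8|_4 = 2·4 ↦ 2·5|_5 = 10 ⇒ 9
(2) 9|_5 = 5 + 4 ↦ 6 + 4|_6 = 10 ⇒ 9
(3) 9|_6 = 6 + 3 ↦ 7 + 3|_7 = 10 ⇒ 9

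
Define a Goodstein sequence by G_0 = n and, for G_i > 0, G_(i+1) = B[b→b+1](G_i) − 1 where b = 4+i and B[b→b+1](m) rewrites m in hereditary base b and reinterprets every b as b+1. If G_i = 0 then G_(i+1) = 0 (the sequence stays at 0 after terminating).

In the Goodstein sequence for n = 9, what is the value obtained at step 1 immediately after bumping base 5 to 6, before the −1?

base 4: 9 = 2·4 + 1; at 5: 2·5 + 1 = 11; next = 10
base 5: 10 = 2·5; at 6: 2·6 = 12; next = 11

12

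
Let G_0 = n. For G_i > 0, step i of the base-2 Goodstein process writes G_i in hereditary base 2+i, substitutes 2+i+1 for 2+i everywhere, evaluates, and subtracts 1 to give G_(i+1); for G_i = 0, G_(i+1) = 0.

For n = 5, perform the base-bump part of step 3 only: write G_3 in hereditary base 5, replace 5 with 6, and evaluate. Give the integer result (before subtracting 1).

776

base 2: 5 = 2^2 + 1; at 3: 3^3 + 1 = 28; next = 27
base 3: 27 = 3^3; at 4: 4^4 = 256; next = 255
base 4: 255 = 3·4^3 + 3·4^2 + 3·4 + 3; at 5: 3·5^3 + 3·5^2 + 3·5 + 3 = 468; next = 467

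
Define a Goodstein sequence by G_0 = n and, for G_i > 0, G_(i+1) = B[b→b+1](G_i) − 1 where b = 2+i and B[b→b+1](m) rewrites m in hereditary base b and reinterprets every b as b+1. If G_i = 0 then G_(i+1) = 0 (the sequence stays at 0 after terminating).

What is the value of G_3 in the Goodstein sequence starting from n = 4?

60

base 2: 4 = 2^2; at 3: 3^3 = 27; next = 26
base 3: 26 = 2·3^2 + 2·3 + 2; at 4: 2·4^2 + 2·4 + 2 = 42; next = 41
base 4: 41 = 2·4^2 + 2·4 + 1; at 5: 2·5^2 + 2·5 + 1 = 61; next = 60
base 5: 60 = 2·5^2 + 2·5; at 6: 2·6^2 + 2·6 = 84; next = 83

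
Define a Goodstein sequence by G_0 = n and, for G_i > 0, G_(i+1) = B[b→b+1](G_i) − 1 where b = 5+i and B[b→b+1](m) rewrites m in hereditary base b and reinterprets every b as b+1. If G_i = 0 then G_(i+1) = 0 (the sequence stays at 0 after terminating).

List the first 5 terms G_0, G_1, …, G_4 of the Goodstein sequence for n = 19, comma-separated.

19 —HB5→ 3·5 + 4 —bump→ 3·6 + 4 = 22 —(−1)→ 21
21 —HB6→ 3·6 + 3 —bump→ 3·7 + 3 = 24 —(−1)→ 23
23 —HB7→ 3·7 + 2 —bump→ 3·8 + 2 = 26 —(−1)→ 25
25 —HB8→ 3·8 + 1 —bump→ 3·9 + 1 = 28 —(−1)→ 27

19, 21, 23, 25, 27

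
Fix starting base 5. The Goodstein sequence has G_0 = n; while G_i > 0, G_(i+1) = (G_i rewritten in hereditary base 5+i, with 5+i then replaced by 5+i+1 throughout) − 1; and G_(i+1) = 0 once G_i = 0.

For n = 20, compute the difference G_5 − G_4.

base 5: 20 = 4·5; at 6: 4·6 = 24; next = 23
base 6: 23 = 3·6 + 5; at 7: 3·7 + 5 = 26; next = 25
base 7: 25 = 3·7 + 4; at 8: 3·8 + 4 = 28; next = 27
base 8: 27 = 3·8 + 3; at 9: 3·9 + 3 = 30; next = 29
base 9: 29 = 3·9 + 2; at 10: 3·10 + 2 = 32; next = 31

2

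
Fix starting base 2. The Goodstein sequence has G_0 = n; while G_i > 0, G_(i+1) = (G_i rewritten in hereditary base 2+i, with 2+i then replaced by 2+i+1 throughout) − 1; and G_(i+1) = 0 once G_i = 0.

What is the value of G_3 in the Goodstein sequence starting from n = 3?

2

step 0: 3 = 2 + 1; sub 3 for 2: 3 + 1; = 4; G_1 = 4−1 = 3
step 1: 3 = 3; sub 4 for 3: 4; = 4; G_2 = 4−1 = 3
step 2: 3 = 3; sub 5 for 4: 3; = 3; G_3 = 3−1 = 2
step 3: 2 = 2; sub 6 for 5: 2; = 2; G_4 = 2−1 = 1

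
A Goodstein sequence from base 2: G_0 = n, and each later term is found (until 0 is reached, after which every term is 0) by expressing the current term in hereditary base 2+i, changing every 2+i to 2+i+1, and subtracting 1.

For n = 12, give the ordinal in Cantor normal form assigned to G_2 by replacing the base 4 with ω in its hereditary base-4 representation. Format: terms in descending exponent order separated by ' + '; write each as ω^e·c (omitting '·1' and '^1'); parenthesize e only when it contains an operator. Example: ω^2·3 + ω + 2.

12 —HB2→ 2^(2 + 1) + 2^2 —bump→ 3^(3 + 1) + 3^3 = 108 —(−1)→ 107
107 —HB3→ 3^(3 + 1) + 2·3^2 + 2·3 + 2 —bump→ 4^(4 + 1) + 2·4^2 + 2·4 + 2 = 1066 —(−1)→ 1065
1065 —HB4→ 4^(4 + 1) + 2·4^2 + 2·4 + 1 —bump→ 5^(5 + 1) + 2·5^2 + 2·5 + 1 = 15686 —(−1)→ 15685

ω^(ω + 1) + ω^2·2 + ω·2 + 1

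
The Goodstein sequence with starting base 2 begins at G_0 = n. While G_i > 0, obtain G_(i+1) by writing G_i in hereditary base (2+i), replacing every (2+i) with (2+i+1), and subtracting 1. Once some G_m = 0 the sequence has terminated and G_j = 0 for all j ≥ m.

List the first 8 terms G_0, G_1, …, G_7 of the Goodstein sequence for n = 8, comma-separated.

i=0: 8 = 2^(2 + 1) (b=2); 2→3: 3^(3 + 1) = 81; 81−1 = 80
i=1: 80 = 2·3^3 + 2·3^2 + 2·3 + 2 (b=3); 3→4: 2·4^4 + 2·4^2 + 2·4 + 2 = 554; 554−1 = 553
i=2: 553 = 2·4^4 + 2·4^2 + 2·4 + 1 (b=4); 4→5: 2·5^5 + 2·5^2 + 2·5 + 1 = 6311; 6311−1 = 6310
i=3: 6310 = 2·5^5 + 2·5^2 + 2·5 (b=5); 5→6: 2·6^6 + 2·6^2 + 2·6 = 93396; 93396−1 = 93395
i=4: 93395 = 2·6^6 + 2·6^2 + 6 + 5 (b=6); 6→7: 2·7^7 + 2·7^2 + 7 + 5 = 1647196; 1647196−1 = 1647195
i=5: 1647195 = 2·7^7 + 2·7^2 + 7 + 4 (b=7); 7→8: 2·8^8 + 2·8^2 + 8 + 4 = 33554572; 33554572−1 = 33554571
i=6: 33554571 = 2·8^8 + 2·8^2 + 8 + 3 (b=8); 8→9: 2·9^9 + 2·9^2 + 9 + 3 = 774841152; 774841152−1 = 774841151

8, 80, 553, 6310, 93395, 1647195, 33554571, 774841151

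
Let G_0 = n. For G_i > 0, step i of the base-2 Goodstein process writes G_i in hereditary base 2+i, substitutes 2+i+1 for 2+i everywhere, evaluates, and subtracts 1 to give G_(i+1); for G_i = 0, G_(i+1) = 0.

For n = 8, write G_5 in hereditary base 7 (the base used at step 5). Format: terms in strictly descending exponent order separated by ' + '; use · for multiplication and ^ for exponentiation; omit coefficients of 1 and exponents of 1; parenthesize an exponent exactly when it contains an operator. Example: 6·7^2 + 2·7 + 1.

i=0: 8 = 2^(2 + 1) (b=2); 2→3: 3^(3 + 1) = 81; 81−1 = 80
i=1: 80 = 2·3^3 + 2·3^2 + 2·3 + 2 (b=3); 3→4: 2·4^4 + 2·4^2 + 2·4 + 2 = 554; 554−1 = 553
i=2: 553 = 2·4^4 + 2·4^2 + 2·4 + 1 (b=4); 4→5: 2·5^5 + 2·5^2 + 2·5 + 1 = 6311; 6311−1 = 6310
i=3: 6310 = 2·5^5 + 2·5^2 + 2·5 (b=5); 5→6: 2·6^6 + 2·6^2 + 2·6 = 93396; 93396−1 = 93395
i=4: 93395 = 2·6^6 + 2·6^2 + 6 + 5 (b=6); 6→7: 2·7^7 + 2·7^2 + 7 + 5 = 1647196; 1647196−1 = 1647195
i=5: 1647195 = 2·7^7 + 2·7^2 + 7 + 4 (b=7); 7→8: 2·8^8 + 2·8^2 + 8 + 4 = 33554572; 33554572−1 = 33554571

2·7^7 + 2·7^2 + 7 + 4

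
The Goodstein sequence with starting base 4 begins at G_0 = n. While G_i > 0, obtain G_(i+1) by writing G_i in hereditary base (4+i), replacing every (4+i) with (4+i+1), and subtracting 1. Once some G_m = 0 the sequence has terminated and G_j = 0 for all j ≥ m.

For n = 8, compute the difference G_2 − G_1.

0

(0) 8|_4 = 2·4 ↦ 2·5|_5 = 10 ⇒ 9
(1) 9|_5 = 5 + 4 ↦ 6 + 4|_6 = 10 ⇒ 9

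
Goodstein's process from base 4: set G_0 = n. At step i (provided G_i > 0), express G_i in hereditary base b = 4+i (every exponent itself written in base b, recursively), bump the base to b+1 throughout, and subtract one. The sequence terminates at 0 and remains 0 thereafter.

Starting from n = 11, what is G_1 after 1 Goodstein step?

12

i=0: 11 = 2·4 + 3 (b=4); 4→5: 2·5 + 3 = 13; 13−1 = 12
i=1: 12 = 2·5 + 2 (b=5); 5→6: 2·6 + 2 = 14; 14−1 = 13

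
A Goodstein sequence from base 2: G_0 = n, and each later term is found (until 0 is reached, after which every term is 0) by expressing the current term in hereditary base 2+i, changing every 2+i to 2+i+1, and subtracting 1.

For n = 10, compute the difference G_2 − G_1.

942

i=0: 10 = 2^(2 + 1) + 2 (b=2); 2→3: 3^(3 + 1) + 3 = 84; 84−1 = 83
i=1: 83 = 3^(3 + 1) + 2 (b=3); 3→4: 4^(4 + 1) + 2 = 1026; 1026−1 = 1025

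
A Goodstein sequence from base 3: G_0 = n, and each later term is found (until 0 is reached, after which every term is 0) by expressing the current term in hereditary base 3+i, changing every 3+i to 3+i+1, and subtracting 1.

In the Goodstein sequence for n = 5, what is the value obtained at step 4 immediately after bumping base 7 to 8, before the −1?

4

5 —HB3→ 3 + 2 —bump→ 4 + 2 = 6 —(−1)→ 5
5 —HB4→ 4 + 1 —bump→ 5 + 1 = 6 —(−1)→ 5
5 —HB5→ 5 —bump→ 6 = 6 —(−1)→ 5
5 —HB6→ 5 —bump→ 5 = 5 —(−1)→ 4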